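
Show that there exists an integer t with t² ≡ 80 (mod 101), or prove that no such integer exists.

t = 79

t = 79 works: 79² = 6241, and 6241 − 80 = 6161 = 61·101.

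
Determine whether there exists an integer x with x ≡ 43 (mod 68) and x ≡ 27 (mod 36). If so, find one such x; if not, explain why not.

x = 315

gcd(68, 36) = 4. A simultaneous solution exists iff 43 ≡ 27 (mod 4); here 43 mod 4 = 3 = 27 mod 4, so it does.
The integers ≡ 43 (mod 68) are 43, 111, 179, 247, 315, …; their remainders mod 36 are 7, 3, 35, 31, 27, so x = 315 is the first that is ≡ 27 (mod 36).
Check: 315 mod 68 = 43, 315 mod 36 = 27. ✓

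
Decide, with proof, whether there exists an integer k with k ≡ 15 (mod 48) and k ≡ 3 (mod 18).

gcd(48, 18) = 6. A simultaneous solution exists iff 15 ≡ 3 (mod 6); here 15 mod 6 = 3 = 3 mod 6, so it does.
Step through k = 15, 15 + 48, 15 + 2·48, …: the values 15, 63, 111 reduce mod 18 to 15, 9, 3. The value 111 hits 3.
Indeed 111 ≡ 15 (mod 48) and 111 ≡ 3 (mod 18).

k = 111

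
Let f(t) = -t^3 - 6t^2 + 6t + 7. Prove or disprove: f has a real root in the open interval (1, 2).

f(1) = 6 and f(2) = -13, which have opposite signs.
As a polynomial, f is continuous on every closed interval.
By the Intermediate Value Theorem f must vanish at some point of (1, 2).

Yes, f has a root in the interval.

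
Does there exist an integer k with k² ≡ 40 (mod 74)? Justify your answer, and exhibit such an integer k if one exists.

Take k = 52. Then 52² = 2704 = 36·74 + 40, so 52² ≡ 40 (mod 74).

k = 52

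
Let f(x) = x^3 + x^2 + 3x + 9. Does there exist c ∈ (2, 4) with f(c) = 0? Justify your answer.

Evaluate at the endpoints: f(2) = 27, f(4) = 101 — same sign (positive).
f'(x) = 3x^2 + 2x + 3 has discriminant 2² − 4·3·3 = -32 < 0, so f' has no real roots and is positive for every real x.
So f is strictly increasing; between 2 and 4 its values lie between f(2) = 27 and f(4) = 101, all positive. Therefore f has no root in (2, 4).

No such root exists.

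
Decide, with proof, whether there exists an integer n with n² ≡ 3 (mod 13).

n = 4

Take n = 4. Then 4² = 16 = 1·13 + 3, so 4² ≡ 3 (mod 13).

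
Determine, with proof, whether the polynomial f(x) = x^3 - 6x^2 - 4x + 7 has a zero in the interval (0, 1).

f(0) = 7 and f(1) = -2, which have opposite signs.
As a polynomial, f is continuous on every closed interval.
By the Intermediate Value Theorem, f takes the value 0 somewhere in the open interval.

Yes, f has a root in the interval.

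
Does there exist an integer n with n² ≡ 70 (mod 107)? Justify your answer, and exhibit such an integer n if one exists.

No, no such integer exists.

107 is prime, so by Euler's criterion 70 is a square mod 107 iff 70^((107−1)/2) = 70^53 ≡ 1 (mod 107).
Squaring successively (mod 107): 70^2 = 4900 ≡ 85; 70^4 ≡ 85² = 7225 ≡ 56; 70^8 ≡ 56² = 3136 ≡ 33; 70^16 ≡ 33² = 1089 ≡ 19; 70^32 ≡ 19² = 361 ≡ 40.
Since 53 = 32 + 16 + 4 + 1, 70^53 ≡ 40 · 19 · 56 · 70; multiplying out mod 107: 40·19 = 760 ≡ 11, then 11·56 = 616 ≡ 81, then 81·70 = 5670 ≡ 106. Thus 70^53 ≡ 106 ≡ −1 (mod 107).
The value −1 means 70 is a non-residue modulo 107, so n² ≡ 70 (mod 107) is impossible.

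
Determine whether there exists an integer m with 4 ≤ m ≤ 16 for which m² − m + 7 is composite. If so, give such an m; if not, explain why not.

At m = 15: 15² − 15 + 7 = 217 = 7·31, which is composite.

m = 15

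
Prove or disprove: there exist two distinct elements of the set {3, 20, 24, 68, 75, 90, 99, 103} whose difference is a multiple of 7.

Yes: 3 and 24.

Reduce each element mod 7: 3↦3, 20↦6, 24↦3, 68↦5, 75↦5, 90↦6, 99↦1, 103↦5. The residue 3 repeats (at 3 and 24), and 24 − 3 = 21 = 3·7.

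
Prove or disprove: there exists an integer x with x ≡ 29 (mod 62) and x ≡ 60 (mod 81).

x = 2571

Since 62 and 81 share no common factor, CRT says the pair of congruences has a solution (unique mod 5022).
Write x = 29 + 62t and require 29 + 62t ≡ 60 (mod 81), i.e. 62t ≡ 31 (mod 81).
To invert 62 modulo 81: 81 = 1·62 + 19, 62 = 3·19 + 5, 19 = 3·5 + 4, 5 = 1·4 + 1, 4 = 4·1 + 0, and unwinding, 1 = 5 − 1·4 = 5 − (19 − 3·5) = −19 + 4·5 = −19 + 4·(62 − 3·19) = 4·62 − 13·19 = 4·62 − 13·(81 − 1·62) = −13·81 + 17·62. Thus 62⁻¹ ≡ 17 (mod 81).
Therefore t ≡ 17·31 = 527 ≡ 41 (mod 81).
Taking t = 41 gives x = 29 + 62·41 = 2571.
Indeed 2571 ≡ 29 (mod 62) and 2571 ≡ 60 (mod 81).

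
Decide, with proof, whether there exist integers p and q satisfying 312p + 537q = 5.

No such integers exist.

Any value of 312p + 537q is a multiple of gcd(312, 537) = 3.
But 5 is not a multiple of 3 (it leaves remainder 2).
Hence no integers p, q satisfy the equation.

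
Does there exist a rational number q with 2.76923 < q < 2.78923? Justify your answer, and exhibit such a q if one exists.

q = 25/9

Look for a denominator N such that an integer falls strictly between N·2.76923 and N·2.78923. N = 9 works: 9·2.76923 = 24.92307 < 25 < 25.10307 = 9·2.78923.
Dividing back, 2.76923 < 25/9 < 2.78923, and 25/9 is rational.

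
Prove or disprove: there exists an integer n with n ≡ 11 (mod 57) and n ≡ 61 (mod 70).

The moduli 57 and 70 are coprime, so by the Chinese Remainder Theorem a unique solution modulo 3990 exists.
Write n = 11 + 57t and require 11 + 57t ≡ 61 (mod 70), i.e. 57t ≡ 50 (mod 70).
Note 57·43 = 2451 ≡ 1 (mod 70) (as 2451 − 1 = 35·70), so 57⁻¹ ≡ 43.
Multiplying by 43: t ≡ 43·50 = 2150 ≡ 50 (mod 70).
With t = 50: n = 11 + 57·50 = 2861.
Verify: 2861 = 50·57 + 11 and 2861 = 40·70 + 61. ✓

n = 2861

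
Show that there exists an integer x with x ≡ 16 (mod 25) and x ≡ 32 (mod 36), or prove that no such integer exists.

x = 716

Since 25 and 36 share no common factor, CRT says the pair of congruences has a solution (unique mod 900).
Write x = 16 + 25t and require 16 + 25t ≡ 32 (mod 36), i.e. 25t ≡ 16 (mod 36).
Note 25·13 = 325 ≡ 1 (mod 36) (as 325 − 1 = 9·36), so 25⁻¹ ≡ 13.
Therefore t ≡ 13·16 = 208 ≡ 28 (mod 36).
Taking t = 28 gives x = 16 + 25·28 = 716.
Check: 716 mod 25 = 16, 716 mod 36 = 32. ✓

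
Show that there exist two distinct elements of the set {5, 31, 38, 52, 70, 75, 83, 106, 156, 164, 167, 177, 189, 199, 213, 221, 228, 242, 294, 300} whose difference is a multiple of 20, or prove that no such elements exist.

Reduce each element modulo 20: 5↦5, 31↦11, 38↦18, 52↦12, 70↦10, 75↦15, 83↦3, 106↦6, 156↦16, 164↦4, 167↦7, 177↦17, 189↦9, 199↦19, 213↦13, 221↦1, 228↦8, 242↦2, 294↦14, 300↦0.
These 20 residues are pairwise different, hence no difference of two elements is divisible by 20.

There is no such pair.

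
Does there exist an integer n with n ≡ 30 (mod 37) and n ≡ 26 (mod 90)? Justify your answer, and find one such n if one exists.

The moduli 37 and 90 are coprime, so by the Chinese Remainder Theorem a unique solution modulo 3330 exists.
Write n = 30 + 37t and require 30 + 37t ≡ 26 (mod 90), i.e. 37t ≡ 86 (mod 90).
Since 37·73 = 2701 = 30·90 + 1, the inverse of 37 mod 90 is 73.
Therefore t ≡ 73·86 = 6278 ≡ 68 (mod 90).
With t = 68: n = 30 + 37·68 = 2546.
Check: 2546 mod 37 = 30, 2546 mod 90 = 26. ✓

n = 2546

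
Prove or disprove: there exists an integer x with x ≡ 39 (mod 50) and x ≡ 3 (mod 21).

gcd(50, 21) = 1, so the Chinese Remainder Theorem guarantees exactly one residue class mod 1050 satisfying both.
Any solution of the first congruence is x = 39 + 50t; substituting into the second, 50t ≡ 3 − 39 ≡ 6 (mod 21).
50 ≡ 8 (mod 21), so this reads 8t ≡ 6 (mod 21). Invert 8 mod 21 by the Euclidean algorithm: 21 = 2·8 + 5, 8 = 1·5 + 3, 5 = 1·3 + 2, 3 = 1·2 + 1, 2 = 2·1 + 0; back-substituting, 1 = 3 − 1·2 = 3 − (5 − 1·3) = −5 + 2·3 = −5 + 2·(8 − 1·5) = 2·8 − 3·5 = 2·8 − 3·(21 − 2·8) = −3·21 + 8·8. Hence 8·8 ≡ 1, so 8⁻¹ ≡ 8 (mod 21).
Multiplying by 8: t ≡ 8·6 = 48 ≡ 6 (mod 21).
With t = 6: x = 39 + 50·6 = 339.
Indeed 339 ≡ 39 (mod 50) and 339 ≡ 3 (mod 21).

x = 339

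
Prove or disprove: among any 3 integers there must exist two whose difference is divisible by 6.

No; for instance {24, 25, 26} is a counterexample.

Try 3 consecutive integers, 24, 25, 26. Their remainders mod 6 are 0, 1, 2 — pairwise different, as any 3 ≤ 6 consecutive integers have distinct residues.
The differences between them range over 1, …, 2, none of which is divisible by 6.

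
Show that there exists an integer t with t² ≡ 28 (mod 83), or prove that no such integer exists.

Take t = 32. Then 32² = 1024 = 12·83 + 28, so 32² ≡ 28 (mod 83).

t = 32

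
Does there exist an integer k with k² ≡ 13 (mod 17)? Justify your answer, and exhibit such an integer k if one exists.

k = 8

Take k = 8. Then 8² = 64 = 3·17 + 13, so 8² ≡ 13 (mod 17).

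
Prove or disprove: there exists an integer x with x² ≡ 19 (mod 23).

23 is prime, so by Euler's criterion 19 is a square mod 23 iff 19^((23−1)/2) = 19^11 ≡ 1 (mod 23).
Squaring successively (mod 23): 19^2 = 361 ≡ 16; 19^4 ≡ 16² = 256 ≡ 3; 19^8 ≡ 3² = 9 ≡ 9.
Since 11 = 8 + 2 + 1, 19^11 ≡ 9 · 16 · 19; multiplying out mod 23: 9·16 = 144 ≡ 6, then 6·19 = 114 ≡ 22. Thus 19^11 ≡ 22 ≡ −1 (mod 23).
The value −1 means 19 is a non-residue modulo 23, so x² ≡ 19 (mod 23) is impossible.

No such integer exists.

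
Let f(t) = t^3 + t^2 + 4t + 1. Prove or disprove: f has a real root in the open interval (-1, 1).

Yes, f has a root in the interval.

f(-1) = -3 and f(1) = 7, which have opposite signs.
Since f is a polynomial it is continuous on [-1, 1].
By the Intermediate Value Theorem, f takes the value 0 somewhere in the open interval.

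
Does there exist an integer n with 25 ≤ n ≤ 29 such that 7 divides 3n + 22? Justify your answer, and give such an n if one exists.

There is no such integer n in that range.

For n = 25, 26, …, 29 the values of 3n + 22 modulo 7 are 6, 2, 5, 1, 4 respectively.
The residue 0 does not occur, so no n in [25, 29] makes 3n + 22 a multiple of 7.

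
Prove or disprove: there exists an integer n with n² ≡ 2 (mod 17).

n = 6

n = 6 works: 6² = 36, and 36 − 2 = 34 = 2·17.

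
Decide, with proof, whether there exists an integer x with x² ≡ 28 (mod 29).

x = 12

x = 12 works: 12² = 144, and 144 − 28 = 116 = 4·29.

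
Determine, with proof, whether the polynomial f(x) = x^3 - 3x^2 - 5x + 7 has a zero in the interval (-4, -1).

f(-4) = -85 and f(-1) = 8, which have opposite signs.
As a polynomial, f is continuous on every closed interval.
By the Intermediate Value Theorem f must vanish at some point of (-4, -1).

Such a root exists.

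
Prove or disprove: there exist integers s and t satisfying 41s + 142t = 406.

s = 48, t = -11

Since gcd(41, 142) = 1, every integer is an integer combination of 41 and 142.
Euclidean algorithm: 142 = 3·41 + 19, 41 = 2·19 + 3, 19 = 6·3 + 1, 3 = 3·1 + 0.
Back-substituting, 1 = 19 − 6·3 = 19 − 6·(41 − 2·19) = −6·41 + 13·19 = −6·41 + 13·(142 − 3·41) = 13·142 − 45·41; that is, 41·(-45) + 142·13 = 1.
Multiplying through by 406: s = (-45)·406 = -18270, t = 13·406 = 5278 is a solution.
Shifting by a multiple of (142, −41) keeps it a solution: s = -18270 + 129·142 = 48, t = 5278 − 129·41 = -11.
Indeed 41·48 + 142·(-11) = 1968 − 1562 = 406.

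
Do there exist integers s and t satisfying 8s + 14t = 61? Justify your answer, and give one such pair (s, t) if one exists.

gcd(8, 14) = 2, so every integer of the form 8s + 14t is a multiple of 2.
But 61 is not a multiple of 2 (it leaves remainder 1).
Hence no integers s, t satisfy the equation.

No, no such integers exist.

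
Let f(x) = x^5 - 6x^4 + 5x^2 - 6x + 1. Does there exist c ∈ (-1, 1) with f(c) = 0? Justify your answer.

f(-1) = 5 and f(1) = -5, which have opposite signs.
f is continuous everywhere (it is a polynomial), in particular on [-1, 1].
So by the Intermediate Value Theorem there is a c strictly between -1 and 1 with f(c) = 0.

Such a root exists.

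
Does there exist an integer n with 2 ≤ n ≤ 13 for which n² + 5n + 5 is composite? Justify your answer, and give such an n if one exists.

At n = 12: 12² + 5·12 + 5 = 209 = 11·19, which is composite.

n = 12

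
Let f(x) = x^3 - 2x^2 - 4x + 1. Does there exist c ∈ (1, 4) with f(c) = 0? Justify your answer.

f(1) = -4 and f(4) = 17, which have opposite signs.
As a polynomial, f is continuous on every closed interval.
By the Intermediate Value Theorem, f takes the value 0 somewhere in the open interval.

Yes, f has a root in the interval.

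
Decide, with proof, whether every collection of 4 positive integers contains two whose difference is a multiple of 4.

Consider the 4 integers 18, 19, 20, 21. They lie in distinct residue classes modulo 4, since 4 ≤ 4.
No two share a residue, so no pair has difference divisible by 4; the claim fails for this set.

No; for instance {18, 19, 20, 21} is a counterexample.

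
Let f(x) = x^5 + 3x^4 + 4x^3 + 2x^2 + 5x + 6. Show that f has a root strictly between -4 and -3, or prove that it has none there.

f(-4) = -494 and f(-3) = -99, both negative, so a sign-change argument is unavailable; we show f keeps this sign on the whole interval.
Substitute x = -3 − u, where 0 < u < 1 on the interval. Expanding, f(-3 − u) = -u^5 - 12u^4 - 58u^3 - 142u^2 - 182u - 99.
The nonzero coefficients here are all negative, so for u > 0 every term is negative (or zero), and the constant term -99 is strictly negative.
Therefore f(x) < 0 throughout (-4, -3), and f has no zero there.

f has no root in that interval.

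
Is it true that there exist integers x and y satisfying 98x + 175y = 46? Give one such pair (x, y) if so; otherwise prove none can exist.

There are no such integers.

gcd(98, 175) = 7, so every integer of the form 98x + 175y is a multiple of 7.
But 46 is not a multiple of 7 (it leaves remainder 4).
Hence no integers x, y satisfy the equation.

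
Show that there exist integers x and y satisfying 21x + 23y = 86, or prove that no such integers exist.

Since gcd(21, 23) = 1, every integer is an integer combination of 21 and 23.
Euclidean algorithm: 23 = 1·21 + 2, 21 = 10·2 + 1, 2 = 2·1 + 0.
Working back up the chain: 1 = 21 − 10·2 = 21 − 10·(23 − 1·21) = −10·23 + 11·21. So 21·11 + 23·(-10) = 1.
Multiplying through by 86: x = 11·86 = 946, y = (-10)·86 = -860 is a solution.
Subtracting 41·23 from x and adding 41·21 to y gives the tidier solution (3, 1).
Indeed 21·3 + 23·1 = 63 + 23 = 86.

x = 3, y = 1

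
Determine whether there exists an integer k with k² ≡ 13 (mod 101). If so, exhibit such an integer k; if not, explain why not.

k = 66

Take k = 66. Then 66² = 4356 = 43·101 + 13, so 66² ≡ 13 (mod 101).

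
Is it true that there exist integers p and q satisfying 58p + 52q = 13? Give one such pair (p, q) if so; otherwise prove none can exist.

There are no such integers.

gcd(58, 52) = 2, so every integer of the form 58p + 52q is a multiple of 2.
But 13 is not a multiple of 2 (it leaves remainder 1).
So the equation is unsolvable over ℤ.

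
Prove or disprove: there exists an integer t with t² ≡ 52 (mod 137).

There is no such integer.

137 is prime, so by Euler's criterion 52 is a square mod 137 iff 52^((137−1)/2) = 52^68 ≡ 1 (mod 137).
Repeated squaring mod 137: 52^2 = 2704 ≡ 101; 52^4 ≡ 101² = 10201 ≡ 63; 52^8 ≡ 63² = 3969 ≡ 133; 52^16 ≡ 133² = 17689 ≡ 16; 52^32 ≡ 16² = 256 ≡ 119; 52^64 ≡ 119² = 14161 ≡ 50.
Since 68 = 64 + 4, 52^68 ≡ 50 · 63; multiplying out mod 137: 50·63 = 3150 ≡ 136. Thus 52^68 ≡ 136 ≡ −1 (mod 137).
By Euler's criterion 52 is a quadratic non-residue mod 137: no t satisfies t² ≡ 52 (mod 137).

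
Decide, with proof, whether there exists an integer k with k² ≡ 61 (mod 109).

k = 37

k = 37 works: 37² = 1369, and 1369 − 61 = 1308 = 12·109.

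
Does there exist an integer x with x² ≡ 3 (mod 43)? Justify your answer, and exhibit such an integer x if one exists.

There is no such integer.

43 is prime, so by Euler's criterion 3 is a square mod 43 iff 3^((43−1)/2) = 3^21 ≡ 1 (mod 43).
Repeated squaring mod 43: 3^2 = 9 ≡ 9; 3^4 ≡ 9² = 81 ≡ 38; 3^8 ≡ 38² = 1444 ≡ 25; 3^16 ≡ 25² = 625 ≡ 23.
Since 21 = 16 + 4 + 1, 3^21 ≡ 23 · 38 · 3; multiplying out mod 43: 23·38 = 874 ≡ 14, then 14·3 = 42 ≡ 42. Thus 3^21 ≡ 42 ≡ −1 (mod 43).
By Euler's criterion 3 is a quadratic non-residue mod 43: no x satisfies x² ≡ 3 (mod 43).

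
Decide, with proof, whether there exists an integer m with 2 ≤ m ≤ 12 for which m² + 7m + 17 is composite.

At m = 6: 6² + 7·6 + 17 = 95 = 5·19, which is composite.

m = 6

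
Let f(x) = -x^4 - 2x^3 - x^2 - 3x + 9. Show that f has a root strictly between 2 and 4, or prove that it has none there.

The endpoint values f(2) = -33 and f(4) = -403 are both negative. Claim: f(x) < 0 for every x in (2, 4).
Substitute x = 2 + u, where 0 < u < 2 on the interval. Expanding, f(2 + u) = -u^4 - 10u^3 - 37u^2 - 63u - 33.
The nonzero coefficients here are all negative, so for u > 0 every term is negative (or zero), and the constant term -33 is strictly negative.
Therefore f(x) < 0 throughout (2, 4), and f has no zero there.

f has no root in that interval.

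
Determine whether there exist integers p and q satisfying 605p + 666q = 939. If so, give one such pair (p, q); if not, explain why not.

p = 465, q = -421

605 and 666 are coprime, so 605p + 666q ranges over all of ℤ.
Run the Euclidean algorithm on 666 and 605: 666 = 1·605 + 61, 605 = 9·61 + 56, 61 = 1·56 + 5, 56 = 11·5 + 1, 5 = 5·1 + 0.
Back-substituting, 1 = 56 − 11·5 = 56 − 11·(61 − 1·56) = −11·61 + 12·56 = −11·61 + 12·(605 − 9·61) = 12·605 − 119·61 = 12·605 − 119·(666 − 1·605) = −119·666 + 131·605; that is, 605·131 + 666·(-119) = 1.
Times 939: 605·123009 + 666·(-111741) = 939, so (123009, -111741) solves it.
Shifting by a multiple of (666, −605) keeps it a solution: p = 123009 − 184·666 = 465, q = -111741 + 184·605 = -421.
Check: 605·465 + 666·(-421) = 281325 − 280386 = 939. ✓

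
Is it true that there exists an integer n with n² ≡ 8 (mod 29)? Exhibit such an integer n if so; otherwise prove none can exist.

Apply Euler's criterion with the prime 29: 8 is a quadratic residue iff 8^14 ≡ 1 (mod 29), and a non-residue iff it is ≡ −1.
Squaring successively (mod 29): 8^2 = 64 ≡ 6; 8^4 ≡ 6² = 36 ≡ 7; 8^8 ≡ 7² = 49 ≡ 20.
Since 14 = 8 + 4 + 2, 8^14 ≡ 20 · 7 · 6; multiplying out mod 29: 20·7 = 140 ≡ 24, then 24·6 = 144 ≡ 28. Thus 8^14 ≡ 28 ≡ −1 (mod 29).
The value −1 means 8 is a non-residue modulo 29, so n² ≡ 8 (mod 29) is impossible.

No such integer exists.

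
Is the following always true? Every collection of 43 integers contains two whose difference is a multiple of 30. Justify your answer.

There are exactly 30 possible remainders on division by 30.
Placing 43 integers into 30 classes, some class receives at least two — say a and b.
Then a ≡ b (mod 30), i.e. 30 ∣ (a − b).

Yes.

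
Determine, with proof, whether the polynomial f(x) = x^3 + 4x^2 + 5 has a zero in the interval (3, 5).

f has no root in that interval.

The endpoint values f(3) = 68 and f(5) = 230 are both positive. Claim: f(x) > 0 for every x in (3, 5).
Shift to the endpoint 3: with x = 3 + u (0 < u < 2), one computes f(3 + u) = u^3 + 13u^2 + 51u + 68.
The nonzero coefficients here are all positive, so for u > 0 every term is positive (or zero), and the constant term 68 is strictly positive.
Therefore f(x) > 0 throughout (3, 5), and f has no zero there.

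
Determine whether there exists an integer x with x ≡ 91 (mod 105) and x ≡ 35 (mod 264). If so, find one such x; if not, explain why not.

No such integer exists.

Both moduli are multiples of 3 = gcd(105, 264), so any solution would satisfy x ≡ 91 and x ≡ 35 modulo 3 simultaneously.
However 91 ≡ 1 and 35 ≡ 2 (mod 3), and 1 ≠ 2.
Hence the system has no solution.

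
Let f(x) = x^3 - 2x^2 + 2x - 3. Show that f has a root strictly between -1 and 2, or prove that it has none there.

Yes, f has a root in the interval.

f(-1) = -8 and f(2) = 1, which have opposite signs.
f is continuous everywhere (it is a polynomial), in particular on [-1, 2].
By the Intermediate Value Theorem, f takes the value 0 somewhere in the open interval.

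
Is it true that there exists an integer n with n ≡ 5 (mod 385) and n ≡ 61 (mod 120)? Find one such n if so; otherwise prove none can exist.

No such integer exists.

Reduce both congruences modulo 5, which divides 385 and 120: they say n ≡ 5 (mod 5) and n ≡ 61 (mod 5).
However 5 ≡ 0 and 61 ≡ 1 (mod 5), and 0 ≠ 1.
Therefore no such n exists.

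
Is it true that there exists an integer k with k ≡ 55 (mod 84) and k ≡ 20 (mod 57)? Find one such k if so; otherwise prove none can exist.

No, no such integer exists.

Both moduli are multiples of 3 = gcd(84, 57), so any solution would satisfy k ≡ 55 and k ≡ 20 modulo 3 simultaneously.
However 55 ≡ 1 and 20 ≡ 2 (mod 3), and 1 ≠ 2.
So no integer satisfies both congruences.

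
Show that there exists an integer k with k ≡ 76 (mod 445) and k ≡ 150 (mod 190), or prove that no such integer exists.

Both moduli are multiples of 5 = gcd(445, 190), so any solution would satisfy k ≡ 76 and k ≡ 150 modulo 5 simultaneously.
However 76 ≡ 1 and 150 ≡ 0 (mod 5), and 1 ≠ 0.
Hence the system has no solution.

There is no such integer.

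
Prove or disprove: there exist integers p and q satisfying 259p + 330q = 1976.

259 and 330 are coprime, so 259p + 330q ranges over all of ℤ.
Euclidean algorithm: 330 = 1·259 + 71, 259 = 3·71 + 46, 71 = 1·46 + 25, 46 = 1·25 + 21, 25 = 1·21 + 4, 21 = 5·4 + 1, 4 = 4·1 + 0.
Working back up the chain: 1 = 21 − 5·4 = 21 − 5·(25 − 1·21) = −5·25 + 6·21 = −5·25 + 6·(46 − 1·25) = 6·46 − 11·25 = 6·46 − 11·(71 − 1·46) = −11·71 + 17·46 = −11·71 + 17·(259 − 3·71) = 17·259 − 62·71 = 17·259 − 62·(330 − 1·259) = −62·330 + 79·259. So 259·79 + 330·(-62) = 1.
Scaling by 1976 gives the particular solution (p, q) = (156104, -122512).
The general solution is p = 156104 + 330k, q = -122512 − 259k; taking k = -473 gives the smaller pair p = 14, q = -5.
Check: 259·14 + 330·(-5) = 3626 − 1650 = 1976. ✓

p = 14, q = -5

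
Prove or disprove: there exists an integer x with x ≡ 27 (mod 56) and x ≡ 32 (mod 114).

Reduce both congruences modulo 2, which divides 56 and 114: they say x ≡ 27 (mod 2) and x ≡ 32 (mod 2).
These are incompatible: 27 − 32 = -5 is not divisible by 2.
Therefore no such x exists.

No, no such integer exists.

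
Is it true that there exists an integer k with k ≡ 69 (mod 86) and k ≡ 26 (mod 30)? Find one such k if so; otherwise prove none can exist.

Both moduli are multiples of 2 = gcd(86, 30), so any solution would satisfy k ≡ 69 and k ≡ 26 modulo 2 simultaneously.
These are incompatible: 69 − 26 = 43 is not divisible by 2.
Therefore no such k exists.

No such integer exists.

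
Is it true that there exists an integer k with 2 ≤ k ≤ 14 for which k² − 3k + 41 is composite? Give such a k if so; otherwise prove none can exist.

At k = 5: 5² − 3·5 + 41 = 51 = 3·17, which is composite.

k = 5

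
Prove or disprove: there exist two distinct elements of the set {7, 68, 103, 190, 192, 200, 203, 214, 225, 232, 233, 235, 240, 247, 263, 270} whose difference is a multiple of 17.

There is no such pair.

Reduce each element modulo 17: 7↦7, 68↦0, 103↦1, 190↦3, 192↦5, 200↦13, 203↦16, 214↦10, 225↦4, 232↦11, 233↦12, 235↦14, 240↦2, 247↦9, 263↦8, 270↦15.
These 16 residues are pairwise different, hence no difference of two elements is divisible by 17.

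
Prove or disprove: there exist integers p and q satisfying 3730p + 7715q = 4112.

No such integers exist.

gcd(3730, 7715) = 5, so every integer of the form 3730p + 7715q is a multiple of 5.
But 4112 is not a multiple of 5 (it leaves remainder 2).
Hence no integers p, q satisfy the equation.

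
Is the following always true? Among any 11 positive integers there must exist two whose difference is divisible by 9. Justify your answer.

There are exactly 9 possible remainders on division by 9.
Since 11 > 9, two of the 11 integers must share a residue class by the pigeonhole principle; call them a and b.
Equal remainders mean a − b ≡ 0 (mod 9), so 9 divides their difference.

Yes.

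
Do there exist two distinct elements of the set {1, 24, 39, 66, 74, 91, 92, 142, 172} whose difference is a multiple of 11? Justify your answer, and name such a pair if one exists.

Two integers differ by a multiple of 11 exactly when they have the same residue mod 11. The residues are 1↦1, 24↦2, 39↦6, 66↦0, 74↦8, 91↦3, 92↦4, 142↦10, 172↦7.
All 9 residues are distinct, so no two elements differ by a multiple of 11.

There is no such pair.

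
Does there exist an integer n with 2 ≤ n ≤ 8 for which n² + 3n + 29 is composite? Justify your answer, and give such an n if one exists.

At n = 5: 5² + 3·5 + 29 = 69 = 3·23, which is composite.

n = 5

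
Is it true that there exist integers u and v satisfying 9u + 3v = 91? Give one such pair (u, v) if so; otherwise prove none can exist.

Both 9 and 3 are divisible by gcd(9, 3) = 3, hence so is any combination 9u + 3v.
However 91 leaves remainder 1 on division by 3.
Therefore 9u + 3v = 91 has no solution in integers.

No, no such integers exist.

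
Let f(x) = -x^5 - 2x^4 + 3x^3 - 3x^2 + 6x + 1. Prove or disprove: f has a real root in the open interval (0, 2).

f(0) = 1 and f(2) = -39, which have opposite signs.
As a polynomial, f is continuous on every closed interval.
By the Intermediate Value Theorem f must vanish at some point of (0, 2).

Yes, f has a root in the interval.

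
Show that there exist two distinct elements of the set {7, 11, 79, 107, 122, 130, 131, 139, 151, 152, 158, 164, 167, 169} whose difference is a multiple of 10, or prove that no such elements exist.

Yes: 7 and 107.

Reduce each element mod 10: 7↦7, 11↦1, 79↦9, 107↦7, 122↦2, 130↦0, 131↦1, 139↦9, 151↦1, 152↦2, 158↦8, 164↦4, 167↦7, 169↦9. The residue 7 repeats (at 7 and 107), and 107 − 7 = 100 = 10·10.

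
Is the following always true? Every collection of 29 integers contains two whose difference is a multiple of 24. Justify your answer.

True.

Each integer lies in one of the 24 residue classes modulo 24.
Placing 29 integers into 24 classes, some class receives at least two — say a and b.
Then a ≡ b (mod 24), i.e. 24 ∣ (a − b).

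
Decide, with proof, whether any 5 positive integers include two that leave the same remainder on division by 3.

Each integer lies in one of the 3 residue classes modulo 3.
Placing 5 integers into 3 classes, some class receives at least two — say a and b.
That is, a and b leave the same remainder on division by 3, as claimed.

Yes, this is always true.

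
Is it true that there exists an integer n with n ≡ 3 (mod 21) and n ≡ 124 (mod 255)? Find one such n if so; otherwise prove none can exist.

No such integer exists.

gcd(21, 255) = 3. If n ≡ 3 (mod 21) and n ≡ 124 (mod 255), then n ≡ 3 (mod 3) and n ≡ 124 (mod 3).
However 3 ≡ 0 and 124 ≡ 1 (mod 3), and 0 ≠ 1.
Hence the system has no solution.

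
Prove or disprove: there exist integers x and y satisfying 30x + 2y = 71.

Any value of 30x + 2y is a multiple of gcd(30, 2) = 2.
But 71 is not a multiple of 2 (it leaves remainder 1).
So the equation is unsolvable over ℤ.

No such integers exist.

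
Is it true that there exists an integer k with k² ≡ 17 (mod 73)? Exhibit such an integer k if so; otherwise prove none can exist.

No, no such integer exists.

Apply Euler's criterion with the prime 73: 17 is a quadratic residue iff 17^36 ≡ 1 (mod 73), and a non-residue iff it is ≡ −1.
Repeated squaring mod 73: 17^2 = 289 ≡ 70; 17^4 ≡ 70² = 4900 ≡ 9; 17^8 ≡ 9² = 81 ≡ 8; 17^16 ≡ 8² = 64 ≡ 64; 17^32 ≡ 64² = 4096 ≡ 8.
Since 36 = 32 + 4, 17^36 ≡ 8 · 9; multiplying out mod 73: 8·9 = 72 ≡ 72. Thus 17^36 ≡ 72 ≡ −1 (mod 73).
By Euler's criterion 17 is a quadratic non-residue mod 73: no k satisfies k² ≡ 17 (mod 73).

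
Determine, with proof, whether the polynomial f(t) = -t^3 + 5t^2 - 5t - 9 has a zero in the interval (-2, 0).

f(-2) = 29 and f(0) = -9, which have opposite signs.
As a polynomial, f is continuous on every closed interval.
By the Intermediate Value Theorem, f takes the value 0 somewhere in the open interval.

Such a root exists.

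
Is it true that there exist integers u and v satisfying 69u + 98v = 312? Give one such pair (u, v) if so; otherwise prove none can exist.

69 and 98 are coprime, so 69u + 98v ranges over all of ℤ.
Dividing repeatedly: 98 = 1·69 + 29, 69 = 2·29 + 11, 29 = 2·11 + 7, 11 = 1·7 + 4, 7 = 1·4 + 3, 4 = 1·3 + 1, 3 = 3·1 + 0.
Unwinding: 1 = 4 − 1·3 = 4 − (7 − 1·4) = −7 + 2·4 = −7 + 2·(11 − 1·7) = 2·11 − 3·7 = 2·11 − 3·(29 − 2·11) = −3·29 + 8·11 = −3·29 + 8·(69 − 2·29) = 8·69 − 19·29 = 8·69 − 19·(98 − 1·69) = −19·98 + 27·69, i.e. 69·27 + 98·(-19) = 1.
Times 312: 69·8424 + 98·(-5928) = 312, so (8424, -5928) solves it.
The general solution is u = 8424 + 98k, v = -5928 − 69k; taking k = -85 gives the smaller pair u = 94, v = -63.
Check: 69·94 + 98·(-63) = 6486 − 6174 = 312. ✓

u = 94, v = -63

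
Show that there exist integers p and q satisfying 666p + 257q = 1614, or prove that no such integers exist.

p = 14, q = -30

666 and 257 are coprime, so 666p + 257q ranges over all of ℤ.
Euclidean algorithm: 666 = 2·257 + 152, 257 = 1·152 + 105, 152 = 1·105 + 47, 105 = 2·47 + 11, 47 = 4·11 + 3, 11 = 3·3 + 2, 3 = 1·2 + 1, 2 = 2·1 + 0.
Working back up the chain: 1 = 3 − 1·2 = 3 − (11 − 3·3) = −11 + 4·3 = −11 + 4·(47 − 4·11) = 4·47 − 17·11 = 4·47 − 17·(105 − 2·47) = −17·105 + 38·47 = −17·105 + 38·(152 − 1·105) = 38·152 − 55·105 = 38·152 − 55·(257 − 1·152) = −55·257 + 93·152 = −55·257 + 93·(666 − 2·257) = 93·666 − 241·257. So 666·93 + 257·(-241) = 1.
Scaling by 1614 gives the particular solution (p, q) = (150102, -388974).
Subtracting 584·257 from p and adding 584·666 to q gives the tidier solution (14, -30).
Check: 666·14 + 257·(-30) = 9324 − 7710 = 1614. ✓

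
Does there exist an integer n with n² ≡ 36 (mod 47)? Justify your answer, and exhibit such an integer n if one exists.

n = 41

n = 41 works: 41² = 1681, and 1681 − 36 = 1645 = 35·47.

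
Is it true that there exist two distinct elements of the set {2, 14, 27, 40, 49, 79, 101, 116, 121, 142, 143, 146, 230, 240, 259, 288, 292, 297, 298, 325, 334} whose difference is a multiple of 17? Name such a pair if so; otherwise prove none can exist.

Both 2 and 121 leave remainder 2 on division by 17; their difference 119 = 7·17 is a multiple of 17.

2 and 121 are such a pair.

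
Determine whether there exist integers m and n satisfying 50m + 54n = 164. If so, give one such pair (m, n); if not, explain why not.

gcd(50, 54) = 2, and 2 divides 164, so integer solutions exist.
Dividing through by 2 reduces the equation to 25m + 27n = 82.
Euclidean algorithm: 27 = 1·25 + 2, 25 = 12·2 + 1, 2 = 2·1 + 0.
Unwinding: 1 = 25 − 12·2 = 25 − 12·(27 − 1·25) = −12·27 + 13·25, i.e. 25·13 + 27·(-12) = 1.
Times 82: 25·1066 + 27·(-984) = 82, so (1066, -984) solves it.
The general solution is m = 1066 + 27k, n = -984 − 25k; taking k = -39 gives the smaller pair m = 13, n = -9.
Check: 50·13 + 54·(-9) = 650 − 486 = 164. ✓

m = 13, n = -9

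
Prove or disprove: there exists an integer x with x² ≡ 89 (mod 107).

x = 14

Take x = 14. Then 14² = 196 = 1·107 + 89, so 14² ≡ 89 (mod 107).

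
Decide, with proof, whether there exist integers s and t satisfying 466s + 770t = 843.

Both 466 and 770 are divisible by gcd(466, 770) = 2, hence so is any combination 466s + 770t.
But 843 = 2·421 + 1, so 2 ∤ 843.
Hence no integers s, t satisfy the equation.

No, no such integers exist.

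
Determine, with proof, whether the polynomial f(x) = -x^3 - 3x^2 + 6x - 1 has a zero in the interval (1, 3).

Such a root exists.

f(1) = 1 and f(3) = -37, which have opposite signs.
As a polynomial, f is continuous on every closed interval.
By the Intermediate Value Theorem, f takes the value 0 somewhere in the open interval.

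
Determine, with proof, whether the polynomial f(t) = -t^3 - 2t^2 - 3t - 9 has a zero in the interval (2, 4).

No such root exists.

Evaluate at the endpoints: f(2) = -31, f(4) = -117 — same sign (negative).
f'(t) = -3t^2 - 4t - 3 has discriminant (-4)² − 4·(-3)·(-3) = -20 < 0, so f' has no real roots and is negative for every real t.
Hence f is strictly decreasing on ℝ, and in particular on [2, 4]. A strictly monotone function with same-sign endpoint values stays negative on the whole interval, so f has no zero in (2, 4).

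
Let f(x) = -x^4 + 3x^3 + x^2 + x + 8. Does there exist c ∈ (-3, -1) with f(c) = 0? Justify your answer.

f(-3) = -148 and f(-1) = 4, which have opposite signs.
As a polynomial, f is continuous on every closed interval.
So by the Intermediate Value Theorem there is a c strictly between -3 and -1 with f(c) = 0.

Yes, f has a root in the interval.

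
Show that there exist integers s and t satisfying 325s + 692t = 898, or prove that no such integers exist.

Since gcd(325, 692) = 1, every integer is an integer combination of 325 and 692.
Dividing repeatedly: 692 = 2·325 + 42, 325 = 7·42 + 31, 42 = 1·31 + 11, 31 = 2·11 + 9, 11 = 1·9 + 2, 9 = 4·2 + 1, 2 = 2·1 + 0.
Working back up the chain: 1 = 9 − 4·2 = 9 − 4·(11 − 1·9) = −4·11 + 5·9 = −4·11 + 5·(31 − 2·11) = 5·31 − 14·11 = 5·31 − 14·(42 − 1·31) = −14·42 + 19·31 = −14·42 + 19·(325 − 7·42) = 19·325 − 147·42 = 19·325 − 147·(692 − 2·325) = −147·692 + 313·325. So 325·313 + 692·(-147) = 1.
Times 898: 325·281074 + 692·(-132006) = 898, so (281074, -132006) solves it.
Shifting by a multiple of (692, −325) keeps it a solution: s = 281074 − 406·692 = 122, t = -132006 + 406·325 = -56.
Check: 325·122 + 692·(-56) = 39650 − 38752 = 898. ✓

s = 122, t = -56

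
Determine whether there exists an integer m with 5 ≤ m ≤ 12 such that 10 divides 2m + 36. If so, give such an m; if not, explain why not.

For m = 5, 6 the values 46, 48 are not multiples of 10. Try m = 7: 2·7 + 36 = 50 = 5·10, which is divisible by 10.

m = 7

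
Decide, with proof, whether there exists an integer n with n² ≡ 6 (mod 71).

Take n = 19. Then 19² = 361 = 5·71 + 6, so 19² ≡ 6 (mod 71).

n = 19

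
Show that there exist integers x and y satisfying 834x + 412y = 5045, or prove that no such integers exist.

gcd(834, 412) = 2, so every integer of the form 834x + 412y is a multiple of 2.
But 5045 = 2·2522 + 1, so 2 ∤ 5045.
Hence no integers x, y satisfy the equation.

No such integers exist.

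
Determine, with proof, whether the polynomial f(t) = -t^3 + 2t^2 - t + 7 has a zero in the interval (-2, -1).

No such root exists.

f(-2) = 25 and f(-1) = 11, both positive, so a sign-change argument is unavailable; we show f keeps this sign on the whole interval.
Shift to the endpoint -1: with t = -1 − u (0 < u < 1), one computes f(-1 − u) = u^3 + 5u^2 + 8u + 11.
The nonzero coefficients here are all positive, so for u > 0 every term is positive (or zero), and the constant term 11 is strictly positive.
So f is strictly positive on (-2, -1); no root exists in the interval.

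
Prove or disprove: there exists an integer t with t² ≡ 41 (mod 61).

t = 23

Take t = 23. Then 23² = 529 = 8·61 + 41, so 23² ≡ 41 (mod 61).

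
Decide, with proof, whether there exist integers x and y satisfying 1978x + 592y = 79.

There are no such integers.

Both 1978 and 592 are divisible by gcd(1978, 592) = 2, hence so is any combination 1978x + 592y.
However 79 leaves remainder 1 on division by 2.
So the equation is unsolvable over ℤ.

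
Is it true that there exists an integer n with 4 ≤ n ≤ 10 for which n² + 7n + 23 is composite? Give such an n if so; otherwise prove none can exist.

n = 7

At n = 7: 7² + 7·7 + 23 = 121 = 11·11, which is composite.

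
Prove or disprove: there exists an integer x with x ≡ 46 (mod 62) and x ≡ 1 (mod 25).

x = 976

Since 62 and 25 share no common factor, CRT says the pair of congruences has a solution (unique mod 1550).
Write x = 46 + 62t and require 46 + 62t ≡ 1 (mod 25), i.e. 62t ≡ 5 (mod 25).
62 ≡ 12 (mod 25), so this reads 12t ≡ 5 (mod 25). Invert 12 mod 25 by the Euclidean algorithm: 25 = 2·12 + 1, 12 = 12·1 + 0; back-substituting, 1 = 25 − 2·12. Hence 12·(-2) ≡ 1, so 12⁻¹ ≡ -2 ≡ 23 (mod 25).
Therefore t ≡ 23·5 = 115 ≡ 15 (mod 25).
With t = 15: x = 46 + 62·15 = 976.
Indeed 976 ≡ 46 (mod 62) and 976 ≡ 1 (mod 25).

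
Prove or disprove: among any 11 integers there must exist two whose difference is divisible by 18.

Take the 11 consecutive integers 76, 77, …, 86: their residues mod 18 are all distinct because 11 ≤ 18.
Any two of them differ by at most 10 < 18 and by at least 1, so no difference is a multiple of 18.

No, the set {76, 77, 78, 79, 80, 81, 82, 83, 84, 85, 86} is a counterexample.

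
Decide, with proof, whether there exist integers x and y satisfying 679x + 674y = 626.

x = 260, y = -261

Since gcd(679, 674) = 1, every integer is an integer combination of 679 and 674.
Run the Euclidean algorithm on 679 and 674: 679 = 1·674 + 5, 674 = 134·5 + 4, 5 = 1·4 + 1, 4 = 4·1 + 0.
Back-substituting, 1 = 5 − 1·4 = 5 − (674 − 134·5) = −674 + 135·5 = −674 + 135·(679 − 1·674) = 135·679 − 136·674; that is, 679·135 + 674·(-136) = 1.
Scaling by 626 gives the particular solution (x, y) = (84510, -85136).
Shifting by a multiple of (674, −679) keeps it a solution: x = 84510 − 125·674 = 260, y = -85136 + 125·679 = -261.
Check: 679·260 + 674·(-261) = 176540 − 175914 = 626. ✓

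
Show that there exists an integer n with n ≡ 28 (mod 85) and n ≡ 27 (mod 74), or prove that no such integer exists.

gcd(85, 74) = 1, so the Chinese Remainder Theorem guarantees exactly one residue class mod 6290 satisfying both.
Any solution of the first congruence is n = 28 + 85t; substituting into the second, 85t ≡ 27 − 28 ≡ 73 (mod 74).
85 ≡ 11 (mod 74), so this reads 11t ≡ 73 (mod 74). Invert 11 mod 74 by the Euclidean algorithm: 74 = 6·11 + 8, 11 = 1·8 + 3, 8 = 2·3 + 2, 3 = 1·2 + 1, 2 = 2·1 + 0; back-substituting, 1 = 3 − 1·2 = 3 − (8 − 2·3) = −8 + 3·3 = −8 + 3·(11 − 1·8) = 3·11 − 4·8 = 3·11 − 4·(74 − 6·11) = −4·74 + 27·11. Hence 11·27 ≡ 1, so 11⁻¹ ≡ 27 (mod 74).
Therefore t ≡ 27·73 = 1971 ≡ 47 (mod 74).
Taking t = 47 gives n = 28 + 85·47 = 4023.
Check: 4023 mod 85 = 28, 4023 mod 74 = 27. ✓

n = 4023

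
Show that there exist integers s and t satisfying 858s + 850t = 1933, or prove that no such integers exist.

There are no such integers.

Any value of 858s + 850t is a multiple of gcd(858, 850) = 2.
However 1933 leaves remainder 1 on division by 2.
Therefore 858s + 850t = 1933 has no solution in integers.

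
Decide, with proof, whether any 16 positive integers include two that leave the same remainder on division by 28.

Try 16 consecutive integers, 41, 42, …, 56. Their remainders mod 28 are 13, 14, 15, 16, 17, 18, 19, 20, 21, 22, 23, 24, 25, 26, 27, 0 — pairwise different, as any 16 ≤ 28 consecutive integers have distinct residues.
So no two of them leave the same remainder on division by 28; the claim fails for this set.

No, the set {41, 42, 43, 44, 45, 46, 47, 48, 49, 50, 51, 52, 53, 54, 55, 56} is a counterexample.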